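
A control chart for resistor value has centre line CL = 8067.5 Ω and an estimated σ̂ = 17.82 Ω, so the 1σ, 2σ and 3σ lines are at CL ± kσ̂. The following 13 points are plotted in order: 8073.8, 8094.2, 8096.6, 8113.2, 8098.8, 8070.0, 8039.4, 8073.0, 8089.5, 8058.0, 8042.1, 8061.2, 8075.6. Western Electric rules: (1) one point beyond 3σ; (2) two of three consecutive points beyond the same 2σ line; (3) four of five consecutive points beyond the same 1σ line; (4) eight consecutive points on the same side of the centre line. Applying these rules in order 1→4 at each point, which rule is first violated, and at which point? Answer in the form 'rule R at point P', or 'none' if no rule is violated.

Zone of each point (C = within 1σ̂, B = 1σ̂–2σ̂, A = 2σ̂–3σ̂, * = beyond 3σ̂; sign = side of CL): 1:+C, 2:+B, 3:+B, 4:+A, 5:+B, 6:+C, 7:-B, 8:+C, 9:+B, 10:-C, 11:-B, 12:-C, 13:+C
Rule 3 (four of five consecutive points beyond the same 1σ limit) is satisfied at point 5.

rule 3 at point 5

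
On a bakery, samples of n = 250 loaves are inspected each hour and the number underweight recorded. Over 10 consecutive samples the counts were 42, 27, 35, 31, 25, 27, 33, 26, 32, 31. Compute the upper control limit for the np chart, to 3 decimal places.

46.512

p̄ = Σdᵢ / (k·n) = 309 / (10 × 250) = 0.12360
UCL = np̄ + 3·√(np̄(1−p̄)) = 30.9000 + 3 × √(30.9000×0.87640) = 30.9000 + 3 × 5.2039 = 46.5118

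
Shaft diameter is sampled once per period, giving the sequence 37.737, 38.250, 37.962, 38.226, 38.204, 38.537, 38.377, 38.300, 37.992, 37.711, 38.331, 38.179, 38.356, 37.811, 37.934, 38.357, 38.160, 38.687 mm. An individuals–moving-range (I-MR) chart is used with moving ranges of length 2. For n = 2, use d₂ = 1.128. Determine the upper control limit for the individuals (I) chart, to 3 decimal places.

38.957

X̄ = (37.737 + 38.250 + 37.962 + 38.226 + 38.204 + 38.537 + 38.377 + 38.300 + 37.992 + 37.711 + 38.331 + 38.179 + 38.356 + 37.811 + 37.934 + 38.357 + 38.160 + 38.687) / 18 = 38.1728
Moving ranges: 0.513, 0.288, 0.264, 0.022, 0.333, 0.160, 0.077, 0.308, 0.281, 0.620, 0.152, 0.177, 0.545, 0.123, 0.423, 0.197, 0.527; M̄R̄ = 5.0100 / 17 = 0.2947
UCL = X̄ + 3·M̄R̄/d₂ = 38.1728 + 3 × 0.2947 / 1.128 = 38.9566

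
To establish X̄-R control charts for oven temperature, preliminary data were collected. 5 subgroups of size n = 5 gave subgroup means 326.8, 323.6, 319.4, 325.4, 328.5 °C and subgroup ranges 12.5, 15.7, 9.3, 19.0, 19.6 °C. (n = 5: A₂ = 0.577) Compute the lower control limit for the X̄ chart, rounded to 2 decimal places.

X̄̄ = (326.8 + 323.6 + 319.4 + 325.4 + 328.5) / 5 = 1623.7000 / 5 = 324.7400
R̄ = (12.5 + 15.7 + 9.3 + 19.0 + 19.6) / 5 = 76.1000 / 5 = 15.2200
LCL = X̄̄ − A₂·R̄ = 324.7400 − 0.577 × 15.2200 = 315.9581

315.96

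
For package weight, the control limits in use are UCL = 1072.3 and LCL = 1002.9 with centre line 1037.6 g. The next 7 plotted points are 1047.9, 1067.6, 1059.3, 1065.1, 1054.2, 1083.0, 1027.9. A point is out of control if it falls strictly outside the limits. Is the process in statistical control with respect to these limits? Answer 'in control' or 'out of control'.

out of control

Compare each point to [1002.9, 1072.3]: sample 6 = 1083.0 > UCL.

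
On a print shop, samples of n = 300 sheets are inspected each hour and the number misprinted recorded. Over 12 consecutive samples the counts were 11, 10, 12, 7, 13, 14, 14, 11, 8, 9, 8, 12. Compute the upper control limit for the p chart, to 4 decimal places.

p̄ = Σdᵢ / (k·n) = 129 / (12 × 300) = 0.03583
UCL = p̄ + 3·√(p̄(1−p̄)/n) = 0.03583 + 3 × √(0.03583×0.96417/300) = 0.03583 + 3 × 0.01073 = 0.06803

0.0680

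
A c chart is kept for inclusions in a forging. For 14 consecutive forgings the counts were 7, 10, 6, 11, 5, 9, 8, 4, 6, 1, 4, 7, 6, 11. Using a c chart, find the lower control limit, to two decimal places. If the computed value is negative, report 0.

0.00

c̄ = (7 + 10 + 6 + 11 + 5 + 9 + 8 + 4 + 6 + 1 + 4 + 7 + 6 + 11) / 14 = 95 / 14 = 6.7857
LCL = c̄ − 3√c̄ = 6.7857 − 3 × 2.6049 = -1.0291 → 0 (cannot be negative)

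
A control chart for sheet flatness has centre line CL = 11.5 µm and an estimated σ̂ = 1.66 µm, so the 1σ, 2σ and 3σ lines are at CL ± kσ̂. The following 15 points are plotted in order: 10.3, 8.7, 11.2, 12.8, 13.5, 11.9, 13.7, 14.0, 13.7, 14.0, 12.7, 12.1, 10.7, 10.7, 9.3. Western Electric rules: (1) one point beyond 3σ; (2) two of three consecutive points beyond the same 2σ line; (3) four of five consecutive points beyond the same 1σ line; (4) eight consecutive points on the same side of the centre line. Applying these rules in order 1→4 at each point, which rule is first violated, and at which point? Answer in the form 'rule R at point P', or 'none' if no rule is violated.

Zone of each point (C = within 1σ̂, B = 1σ̂–2σ̂, A = 2σ̂–3σ̂, * = beyond 3σ̂; sign = side of CL): 1:-C, 2:-B, 3:-C, 4:+C, 5:+B, 6:+C, 7:+B, 8:+B, 9:+B, 10:+B, 11:+C, 12:+C, 13:-C, 14:-C, 15:-B
Rule 3 (four of five consecutive points beyond the same 1σ limit) is satisfied at point 9.

rule 3 at point 9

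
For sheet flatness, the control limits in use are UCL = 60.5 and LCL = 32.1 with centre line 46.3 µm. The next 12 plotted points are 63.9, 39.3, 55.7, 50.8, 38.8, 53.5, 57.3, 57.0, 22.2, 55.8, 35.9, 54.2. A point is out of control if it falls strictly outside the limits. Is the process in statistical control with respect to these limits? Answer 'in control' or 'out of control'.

out of control

Compare each point to [32.1, 60.5]: sample 1 = 63.9 > UCL; sample 9 = 22.2 < LCL.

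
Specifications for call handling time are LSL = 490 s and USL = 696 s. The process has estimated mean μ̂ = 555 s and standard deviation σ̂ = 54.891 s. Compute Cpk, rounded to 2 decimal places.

0.39

Cpu = (USL − μ̂) / (3σ̂) = (696 − 555) / (3 × 54.891) = 0.8562; Cpl = (μ̂ − LSL) / (3σ̂) = (555 − 490) / (3 × 54.891) = 0.3947; Cpk = min(Cpu, Cpl) = 0.3947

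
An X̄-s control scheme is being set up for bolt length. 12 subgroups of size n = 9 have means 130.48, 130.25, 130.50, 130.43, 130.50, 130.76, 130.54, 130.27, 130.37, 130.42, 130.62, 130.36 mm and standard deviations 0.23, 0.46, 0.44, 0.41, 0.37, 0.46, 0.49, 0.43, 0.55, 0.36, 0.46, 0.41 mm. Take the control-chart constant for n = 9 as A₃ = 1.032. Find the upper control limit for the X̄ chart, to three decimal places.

130.894

X̄̄ = (130.48 + 130.25 + 130.50 + 130.43 + 130.50 + 130.76 + 130.54 + 130.27 + 130.37 + 130.42 + 130.62 + 130.36) / 12 = 130.4583
s̄ = (0.23 + 0.46 + 0.44 + 0.41 + 0.37 + 0.46 + 0.49 + 0.43 + 0.55 + 0.36 + 0.46 + 0.41) / 12 = 0.4225
UCL = X̄̄ + A₃·s̄ = 130.4583 + 1.032 × 0.4225 = 130.8944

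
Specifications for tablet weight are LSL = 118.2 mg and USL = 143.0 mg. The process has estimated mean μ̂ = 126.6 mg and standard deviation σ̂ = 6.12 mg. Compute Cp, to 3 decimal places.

0.675

Cp = (USL − LSL) / (6σ̂) = (143.0 − 118.2) / (6 × 6.12) = 24.8000 / 36.7200 = 0.6754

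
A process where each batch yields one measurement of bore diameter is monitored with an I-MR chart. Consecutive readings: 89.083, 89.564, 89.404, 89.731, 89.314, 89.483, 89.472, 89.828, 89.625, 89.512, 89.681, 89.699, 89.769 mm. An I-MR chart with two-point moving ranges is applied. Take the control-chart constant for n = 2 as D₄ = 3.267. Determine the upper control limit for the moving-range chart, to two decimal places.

0.68

Moving ranges: 0.481, 0.160, 0.327, 0.417, 0.169, 0.011, 0.356, 0.203, 0.113, 0.169, 0.018, 0.070; M̄R̄ = 2.4940 / 12 = 0.2078
UCL_MR = D₄·M̄R̄ = 3.267 × 0.2078 = 0.6790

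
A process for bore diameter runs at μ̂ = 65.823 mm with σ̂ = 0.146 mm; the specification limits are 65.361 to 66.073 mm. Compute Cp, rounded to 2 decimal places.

Cp = (USL − LSL) / (6σ̂) = (66.073 − 65.361) / (6 × 0.146) = 0.7120 / 0.8760 = 0.8128

0.81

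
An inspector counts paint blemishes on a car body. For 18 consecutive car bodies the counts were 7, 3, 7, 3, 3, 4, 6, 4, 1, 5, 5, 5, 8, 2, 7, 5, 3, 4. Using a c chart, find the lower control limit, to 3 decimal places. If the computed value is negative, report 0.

c̄ = (7 + 3 + 7 + 3 + 3 + 4 + 6 + 4 + 1 + 5 + 5 + 5 + 8 + 2 + 7 + 5 + 3 + 4) / 18 = 82 / 18 = 4.5556
LCL = c̄ − 3√c̄ = 4.5556 − 3 × 2.1344 = -1.8476 → 0 (cannot be negative)

0.000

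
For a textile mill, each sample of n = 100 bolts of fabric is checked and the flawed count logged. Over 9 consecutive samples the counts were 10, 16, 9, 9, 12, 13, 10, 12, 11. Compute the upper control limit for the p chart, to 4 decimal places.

0.2084

p̄ = Σdᵢ / (k·n) = 102 / (9 × 100) = 0.11333
UCL = p̄ + 3·√(p̄(1−p̄)/n) = 0.11333 + 3 × √(0.11333×0.88667/100) = 0.11333 + 3 × 0.03170 = 0.20843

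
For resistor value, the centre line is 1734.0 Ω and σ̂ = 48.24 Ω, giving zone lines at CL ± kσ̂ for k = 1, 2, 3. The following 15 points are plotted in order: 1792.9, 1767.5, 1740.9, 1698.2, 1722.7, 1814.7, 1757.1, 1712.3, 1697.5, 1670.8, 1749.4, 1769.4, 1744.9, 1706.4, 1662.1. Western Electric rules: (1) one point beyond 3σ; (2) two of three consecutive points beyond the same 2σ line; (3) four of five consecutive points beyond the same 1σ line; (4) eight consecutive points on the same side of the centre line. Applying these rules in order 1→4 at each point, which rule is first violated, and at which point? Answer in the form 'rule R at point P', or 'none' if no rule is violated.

Zone of each point (C = within 1σ̂, B = 1σ̂–2σ̂, A = 2σ̂–3σ̂, * = beyond 3σ̂; sign = side of CL): 1:+B, 2:+C, 3:+C, 4:-C, 5:-C, 6:+B, 7:+C, 8:-C, 9:-C, 10:-B, 11:+C, 12:+C, 13:+C, 14:-C, 15:-B
No rule fires across all 15 points.

none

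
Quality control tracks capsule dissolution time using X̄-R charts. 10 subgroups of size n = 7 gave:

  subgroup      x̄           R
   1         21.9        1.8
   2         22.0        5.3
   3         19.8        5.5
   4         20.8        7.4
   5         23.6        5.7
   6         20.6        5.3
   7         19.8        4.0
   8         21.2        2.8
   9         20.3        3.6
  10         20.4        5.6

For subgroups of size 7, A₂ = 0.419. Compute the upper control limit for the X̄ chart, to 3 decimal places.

X̄̄ = (21.9 + 22.0 + 19.8 + 20.8 + 23.6 + 20.6 + 19.8 + 21.2 + 20.3 + 20.4) / 10 = 210.4000 / 10 = 21.0400
R̄ = (1.8 + 5.3 + 5.5 + 7.4 + 5.7 + 5.3 + 4.0 + 2.8 + 3.6 + 5.6) / 10 = 47.0000 / 10 = 4.7000
UCL = X̄̄ + A₂·R̄ = 21.0400 + 0.419 × 4.7000 = 23.0093

23.009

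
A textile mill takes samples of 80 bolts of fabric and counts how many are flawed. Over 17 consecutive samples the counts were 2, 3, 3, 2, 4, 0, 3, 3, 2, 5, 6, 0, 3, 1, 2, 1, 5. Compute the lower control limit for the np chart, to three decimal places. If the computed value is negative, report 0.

0.000

p̄ = Σdᵢ / (k·n) = 45 / (17 × 80) = 0.03309
LCL = np̄ − 3·√(np̄(1−p̄)) = 2.6471 − 3 × 1.5998 = -2.1524 → 0 (negative, so LCL = 0)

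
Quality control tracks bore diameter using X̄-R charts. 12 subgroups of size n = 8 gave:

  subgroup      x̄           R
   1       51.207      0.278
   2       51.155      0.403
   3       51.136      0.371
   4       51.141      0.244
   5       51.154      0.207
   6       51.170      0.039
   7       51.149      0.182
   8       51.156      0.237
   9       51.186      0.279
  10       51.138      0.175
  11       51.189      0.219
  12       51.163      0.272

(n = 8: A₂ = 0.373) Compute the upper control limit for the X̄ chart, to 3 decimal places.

51.252

X̄̄ = (51.207 + 51.155 + 51.136 + 51.141 + 51.154 + 51.170 + 51.149 + 51.156 + 51.186 + 51.138 + 51.189 + 51.163) / 12 = 613.9440 / 12 = 51.1620
R̄ = (0.278 + 0.403 + 0.371 + 0.244 + 0.207 + 0.039 + 0.182 + 0.237 + 0.279 + 0.175 + 0.219 + 0.272) / 12 = 2.9060 / 12 = 0.2422
UCL = X̄̄ + A₂·R̄ = 51.1620 + 0.373 × 0.2422 = 51.2523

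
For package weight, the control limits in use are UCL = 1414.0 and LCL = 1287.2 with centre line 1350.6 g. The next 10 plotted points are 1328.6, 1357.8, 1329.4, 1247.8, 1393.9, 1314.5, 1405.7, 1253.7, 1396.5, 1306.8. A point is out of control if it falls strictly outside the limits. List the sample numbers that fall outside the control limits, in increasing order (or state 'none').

4, 8

Compare each point to [1287.2, 1414.0]: sample 4 = 1247.8 < LCL; sample 8 = 1253.7 < LCL.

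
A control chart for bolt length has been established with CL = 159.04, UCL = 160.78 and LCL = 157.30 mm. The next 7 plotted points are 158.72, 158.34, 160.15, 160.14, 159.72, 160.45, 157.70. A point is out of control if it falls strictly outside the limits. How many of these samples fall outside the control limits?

0

All 7 points lie within [157.30, 160.78].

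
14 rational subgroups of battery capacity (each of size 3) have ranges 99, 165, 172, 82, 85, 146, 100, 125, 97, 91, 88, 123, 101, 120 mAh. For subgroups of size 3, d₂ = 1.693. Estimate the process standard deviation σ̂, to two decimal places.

R̄ = (99 + 165 + 172 + 82 + 85 + 146 + 100 + 125 + 97 + 91 + 88 + 123 + 101 + 120) / 14 = 113.8571
σ̂ = R̄ / d₂ = 113.8571 / 1.693 = 67.2517

67.25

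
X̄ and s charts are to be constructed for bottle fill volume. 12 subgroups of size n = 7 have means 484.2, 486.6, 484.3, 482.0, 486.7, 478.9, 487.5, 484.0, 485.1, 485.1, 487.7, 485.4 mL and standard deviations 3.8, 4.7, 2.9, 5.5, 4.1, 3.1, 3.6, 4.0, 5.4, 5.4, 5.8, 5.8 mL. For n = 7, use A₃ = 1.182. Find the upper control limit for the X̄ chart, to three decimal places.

490.121

X̄̄ = (484.2 + 486.6 + 484.3 + 482.0 + 486.7 + 478.9 + 487.5 + 484.0 + 485.1 + 485.1 + 487.7 + 485.4) / 12 = 484.7917
s̄ = (3.8 + 4.7 + 2.9 + 5.5 + 4.1 + 3.1 + 3.6 + 4.0 + 5.4 + 5.4 + 5.8 + 5.8) / 12 = 4.5083
UCL = X̄̄ + A₃·s̄ = 484.7917 + 1.182 × 4.5083 = 490.1205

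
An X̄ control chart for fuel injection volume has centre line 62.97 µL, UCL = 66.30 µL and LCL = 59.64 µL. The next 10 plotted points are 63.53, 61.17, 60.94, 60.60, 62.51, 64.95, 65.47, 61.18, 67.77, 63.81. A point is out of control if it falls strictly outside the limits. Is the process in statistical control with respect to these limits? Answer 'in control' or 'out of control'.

out of control

Compare each point to [59.64, 66.30]: sample 9 = 67.77 > UCL.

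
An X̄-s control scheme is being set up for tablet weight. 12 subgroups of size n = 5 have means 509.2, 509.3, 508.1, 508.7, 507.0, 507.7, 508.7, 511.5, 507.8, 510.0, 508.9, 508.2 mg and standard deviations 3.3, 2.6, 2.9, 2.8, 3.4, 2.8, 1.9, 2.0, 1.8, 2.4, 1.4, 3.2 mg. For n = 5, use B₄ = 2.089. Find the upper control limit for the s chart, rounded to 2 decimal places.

s̄ = (3.3 + 2.6 + 2.9 + 2.8 + 3.4 + 2.8 + 1.9 + 2.0 + 1.8 + 2.4 + 1.4 + 3.2) / 12 = 2.5417
UCL_s = B₄·s̄ = 2.089 × 2.5417 = 5.3095

5.31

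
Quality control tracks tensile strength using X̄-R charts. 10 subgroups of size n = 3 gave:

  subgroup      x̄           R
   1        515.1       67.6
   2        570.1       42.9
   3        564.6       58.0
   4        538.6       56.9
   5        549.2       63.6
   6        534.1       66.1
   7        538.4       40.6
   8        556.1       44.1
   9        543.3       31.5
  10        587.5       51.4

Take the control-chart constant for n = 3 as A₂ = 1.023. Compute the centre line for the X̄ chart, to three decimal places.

X̄̄ = (515.1 + 570.1 + 564.6 + 538.6 + 549.2 + 534.1 + 538.4 + 556.1 + 543.3 + 587.5) / 10 = 5497.0000 / 10 = 549.7000
CL = X̄̄ = 549.7000

549.700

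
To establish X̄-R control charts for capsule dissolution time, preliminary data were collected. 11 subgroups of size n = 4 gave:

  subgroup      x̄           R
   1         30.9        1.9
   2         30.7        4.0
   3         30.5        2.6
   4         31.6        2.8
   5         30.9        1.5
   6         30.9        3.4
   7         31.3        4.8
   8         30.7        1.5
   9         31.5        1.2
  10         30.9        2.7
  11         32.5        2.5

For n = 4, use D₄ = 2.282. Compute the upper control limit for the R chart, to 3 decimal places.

R̄ = (1.9 + 4.0 + 2.6 + 2.8 + 1.5 + 3.4 + 4.8 + 1.5 + 1.2 + 2.7 + 2.5) / 11 = 28.9000 / 11 = 2.6273
UCL_R = D₄·R̄ = 2.282 × 2.6273 = 5.9954

5.995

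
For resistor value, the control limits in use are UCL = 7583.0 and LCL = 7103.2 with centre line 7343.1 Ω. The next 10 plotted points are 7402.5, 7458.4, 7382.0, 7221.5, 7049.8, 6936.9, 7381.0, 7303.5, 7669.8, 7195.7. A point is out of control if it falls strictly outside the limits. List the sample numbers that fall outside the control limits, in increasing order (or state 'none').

5, 6, 9

Compare each point to [7103.2, 7583.0]: sample 5 = 7049.8 < LCL; sample 6 = 6936.9 < LCL; sample 9 = 7669.8 > UCL.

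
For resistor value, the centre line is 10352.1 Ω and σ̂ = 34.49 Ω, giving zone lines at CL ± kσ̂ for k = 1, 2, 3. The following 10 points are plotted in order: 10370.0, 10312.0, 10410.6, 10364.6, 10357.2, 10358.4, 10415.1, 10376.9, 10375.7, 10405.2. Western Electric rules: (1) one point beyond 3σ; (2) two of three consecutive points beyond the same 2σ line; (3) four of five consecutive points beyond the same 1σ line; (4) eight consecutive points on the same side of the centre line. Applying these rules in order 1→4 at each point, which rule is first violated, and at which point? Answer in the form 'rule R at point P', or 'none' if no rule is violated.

rule 4 at point 10

Zone of each point (C = within 1σ̂, B = 1σ̂–2σ̂, A = 2σ̂–3σ̂, * = beyond 3σ̂; sign = side of CL): 1:+C, 2:-B, 3:+B, 4:+C, 5:+C, 6:+C, 7:+B, 8:+C, 9:+C, 10:+B
Rule 4 (eight consecutive points on the same side of the centre line) is satisfied at point 10.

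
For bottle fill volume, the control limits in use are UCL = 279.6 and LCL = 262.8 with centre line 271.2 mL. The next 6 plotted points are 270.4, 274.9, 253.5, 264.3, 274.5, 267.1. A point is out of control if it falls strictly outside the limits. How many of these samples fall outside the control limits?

1

Compare each point to [262.8, 279.6]: sample 3 = 253.5 < LCL.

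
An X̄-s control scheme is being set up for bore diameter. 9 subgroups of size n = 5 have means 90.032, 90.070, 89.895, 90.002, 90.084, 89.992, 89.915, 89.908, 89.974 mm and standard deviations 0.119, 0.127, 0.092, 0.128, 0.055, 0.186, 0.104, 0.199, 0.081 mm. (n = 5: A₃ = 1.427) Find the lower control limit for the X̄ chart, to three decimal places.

89.813

X̄̄ = (90.032 + 90.070 + 89.895 + 90.002 + 90.084 + 89.992 + 89.915 + 89.908 + 89.974) / 9 = 89.9858
s̄ = (0.119 + 0.127 + 0.092 + 0.128 + 0.055 + 0.186 + 0.104 + 0.199 + 0.081) / 9 = 0.1212
LCL = X̄̄ − A₃·s̄ = 89.9858 − 1.427 × 0.1212 = 89.8128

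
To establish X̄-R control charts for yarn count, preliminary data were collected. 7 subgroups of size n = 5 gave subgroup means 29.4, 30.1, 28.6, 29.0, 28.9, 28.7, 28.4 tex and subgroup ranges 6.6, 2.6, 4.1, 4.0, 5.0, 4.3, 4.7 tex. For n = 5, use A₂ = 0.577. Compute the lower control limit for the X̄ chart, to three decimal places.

X̄̄ = (29.4 + 30.1 + 28.6 + 29.0 + 28.9 + 28.7 + 28.4) / 7 = 203.1000 / 7 = 29.0143
R̄ = (6.6 + 2.6 + 4.1 + 4.0 + 5.0 + 4.3 + 4.7) / 7 = 31.3000 / 7 = 4.4714
LCL = X̄̄ − A₂·R̄ = 29.0143 − 0.577 × 4.4714 = 26.4343

26.434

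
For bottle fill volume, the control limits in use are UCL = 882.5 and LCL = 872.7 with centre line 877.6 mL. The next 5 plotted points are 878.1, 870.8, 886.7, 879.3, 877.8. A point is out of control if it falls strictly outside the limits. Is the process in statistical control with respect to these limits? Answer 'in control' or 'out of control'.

Compare each point to [872.7, 882.5]: sample 2 = 870.8 < LCL; sample 3 = 886.7 > UCL.

out of control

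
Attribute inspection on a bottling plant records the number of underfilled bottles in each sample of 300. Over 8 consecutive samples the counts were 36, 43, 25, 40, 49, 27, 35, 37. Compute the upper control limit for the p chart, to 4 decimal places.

0.1783

p̄ = Σdᵢ / (k·n) = 292 / (8 × 300) = 0.12167
UCL = p̄ + 3·√(p̄(1−p̄)/n) = 0.12167 + 3 × √(0.12167×0.87833/300) = 0.12167 + 3 × 0.01887 = 0.17829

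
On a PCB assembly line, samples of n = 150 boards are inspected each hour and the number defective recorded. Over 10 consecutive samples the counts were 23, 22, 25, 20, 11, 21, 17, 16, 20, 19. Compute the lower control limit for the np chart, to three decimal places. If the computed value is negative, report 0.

p̄ = Σdᵢ / (k·n) = 194 / (10 × 150) = 0.12933
LCL = np̄ − 3·√(np̄(1−p̄)) = 19.4000 − 3 × 4.1099 = 7.0704

7.070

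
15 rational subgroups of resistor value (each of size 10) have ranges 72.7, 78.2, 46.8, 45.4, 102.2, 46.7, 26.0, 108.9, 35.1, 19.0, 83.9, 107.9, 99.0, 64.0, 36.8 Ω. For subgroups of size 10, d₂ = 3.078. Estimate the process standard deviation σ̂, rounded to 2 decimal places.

21.07

R̄ = (72.7 + 78.2 + 46.8 + 45.4 + 102.2 + 46.7 + 26.0 + 108.9 + 35.1 + 19.0 + 83.9 + 107.9 + 99.0 + 64.0 + 36.8) / 15 = 64.8400
σ̂ = R̄ / d₂ = 64.8400 / 3.078 = 21.0656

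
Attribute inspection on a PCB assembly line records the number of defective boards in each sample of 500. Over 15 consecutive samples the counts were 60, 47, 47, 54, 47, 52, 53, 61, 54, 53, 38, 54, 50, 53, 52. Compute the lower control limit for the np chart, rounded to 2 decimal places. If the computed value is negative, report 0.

p̄ = Σdᵢ / (k·n) = 775 / (15 × 500) = 0.10333
LCL = np̄ − 3·√(np̄(1−p̄)) = 51.6667 − 3 × 6.8065 = 31.2473

31.25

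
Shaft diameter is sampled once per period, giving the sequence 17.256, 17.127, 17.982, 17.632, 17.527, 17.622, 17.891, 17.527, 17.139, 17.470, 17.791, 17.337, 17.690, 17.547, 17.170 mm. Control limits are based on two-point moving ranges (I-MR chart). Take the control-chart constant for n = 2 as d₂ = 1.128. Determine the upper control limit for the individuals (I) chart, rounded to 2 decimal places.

X̄ = (17.256 + 17.127 + 17.982 + 17.632 + 17.527 + 17.622 + 17.891 + 17.527 + 17.139 + 17.470 + 17.791 + 17.337 + 17.690 + 17.547 + 17.170) / 15 = 17.5139
Moving ranges: 0.129, 0.855, 0.350, 0.105, 0.095, 0.269, 0.364, 0.388, 0.331, 0.321, 0.454, 0.353, 0.143, 0.377; M̄R̄ = 4.5340 / 14 = 0.3239
UCL = X̄ + 3·M̄R̄/d₂ = 17.5139 + 3 × 0.3239 / 1.128 = 18.3752

18.38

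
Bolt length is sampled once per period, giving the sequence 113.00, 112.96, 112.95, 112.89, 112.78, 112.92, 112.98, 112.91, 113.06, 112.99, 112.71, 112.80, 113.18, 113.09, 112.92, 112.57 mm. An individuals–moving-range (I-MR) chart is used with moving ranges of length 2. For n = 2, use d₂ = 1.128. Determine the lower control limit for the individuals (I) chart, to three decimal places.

X̄ = (113.00 + 112.96 + 112.95 + 112.89 + 112.78 + 112.92 + 112.98 + 112.91 + 113.06 + 112.99 + 112.71 + 112.80 + 113.18 + 113.09 + 112.92 + 112.57) / 16 = 112.9194
Moving ranges: 0.04, 0.01, 0.06, 0.11, 0.14, 0.06, 0.07, 0.15, 0.07, 0.28, 0.09, 0.38, 0.09, 0.17, 0.35; M̄R̄ = 2.0700 / 15 = 0.1380
LCL = X̄ − 3·M̄R̄/d₂ = 112.9194 − 3 × 0.1380 / 1.128 = 112.5524

112.552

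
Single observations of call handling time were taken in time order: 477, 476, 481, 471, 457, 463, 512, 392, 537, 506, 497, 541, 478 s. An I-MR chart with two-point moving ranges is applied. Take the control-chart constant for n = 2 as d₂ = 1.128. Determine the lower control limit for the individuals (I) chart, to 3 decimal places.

373.542

X̄ = (477 + 476 + 481 + 471 + 457 + 463 + 512 + 392 + 537 + 506 + 497 + 541 + 478) / 13 = 483.6923
Moving ranges: 1, 5, 10, 14, 6, 49, 120, 145, 31, 9, 44, 63; M̄R̄ = 497.0000 / 12 = 41.4167
LCL = X̄ − 3·M̄R̄/d₂ = 483.6923 − 3 × 41.4167 / 1.128 = 373.5416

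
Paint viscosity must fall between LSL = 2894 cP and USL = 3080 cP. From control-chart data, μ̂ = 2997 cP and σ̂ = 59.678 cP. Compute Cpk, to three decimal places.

0.464

Cpu = (USL − μ̂) / (3σ̂) = (3080 − 2997) / (3 × 59.678) = 0.4636; Cpl = (μ̂ − LSL) / (3σ̂) = (2997 − 2894) / (3 × 59.678) = 0.5753; Cpk = min(Cpu, Cpl) = 0.4636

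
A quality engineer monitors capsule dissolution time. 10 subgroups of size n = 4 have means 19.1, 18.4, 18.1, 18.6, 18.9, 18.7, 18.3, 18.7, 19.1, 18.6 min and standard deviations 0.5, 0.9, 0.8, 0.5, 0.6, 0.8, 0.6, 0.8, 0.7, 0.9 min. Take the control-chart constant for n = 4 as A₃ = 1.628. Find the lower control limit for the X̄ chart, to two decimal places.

17.49

X̄̄ = (19.1 + 18.4 + 18.1 + 18.6 + 18.9 + 18.7 + 18.3 + 18.7 + 19.1 + 18.6) / 10 = 18.6500
s̄ = (0.5 + 0.9 + 0.8 + 0.5 + 0.6 + 0.8 + 0.6 + 0.8 + 0.7 + 0.9) / 10 = 0.7100
LCL = X̄̄ − A₃·s̄ = 18.6500 − 1.628 × 0.7100 = 17.4941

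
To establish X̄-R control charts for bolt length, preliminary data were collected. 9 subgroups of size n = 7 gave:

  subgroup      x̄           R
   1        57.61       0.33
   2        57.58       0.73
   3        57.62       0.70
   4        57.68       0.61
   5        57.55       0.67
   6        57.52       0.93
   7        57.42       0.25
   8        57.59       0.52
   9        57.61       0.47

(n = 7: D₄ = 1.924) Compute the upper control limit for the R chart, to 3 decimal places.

1.114

R̄ = (0.33 + 0.73 + 0.70 + 0.61 + 0.67 + 0.93 + 0.25 + 0.52 + 0.47) / 9 = 5.2100 / 9 = 0.5789
UCL_R = D₄·R̄ = 1.924 × 0.5789 = 1.1138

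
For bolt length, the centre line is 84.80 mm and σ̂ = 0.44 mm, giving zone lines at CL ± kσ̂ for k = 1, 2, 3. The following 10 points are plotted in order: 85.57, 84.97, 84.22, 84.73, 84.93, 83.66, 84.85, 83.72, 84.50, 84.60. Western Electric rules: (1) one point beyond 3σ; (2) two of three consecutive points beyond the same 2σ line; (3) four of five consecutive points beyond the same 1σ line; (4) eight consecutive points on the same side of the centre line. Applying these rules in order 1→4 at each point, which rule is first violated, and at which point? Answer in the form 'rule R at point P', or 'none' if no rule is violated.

Zone of each point (C = within 1σ̂, B = 1σ̂–2σ̂, A = 2σ̂–3σ̂, * = beyond 3σ̂; sign = side of CL): 1:+B, 2:+C, 3:-B, 4:-C, 5:+C, 6:-A, 7:+C, 8:-A, 9:-C, 10:-C
Rule 2 (two of three consecutive points beyond the same 2σ limit) is satisfied at point 8.

rule 2 at point 8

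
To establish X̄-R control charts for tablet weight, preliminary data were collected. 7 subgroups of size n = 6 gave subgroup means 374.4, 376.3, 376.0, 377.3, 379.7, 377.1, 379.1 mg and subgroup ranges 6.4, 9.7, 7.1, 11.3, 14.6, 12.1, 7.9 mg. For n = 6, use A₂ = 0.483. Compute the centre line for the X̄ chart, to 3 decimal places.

X̄̄ = (374.4 + 376.3 + 376.0 + 377.3 + 379.7 + 377.1 + 379.1) / 7 = 2639.9000 / 7 = 377.1286
CL = X̄̄ = 377.1286

377.129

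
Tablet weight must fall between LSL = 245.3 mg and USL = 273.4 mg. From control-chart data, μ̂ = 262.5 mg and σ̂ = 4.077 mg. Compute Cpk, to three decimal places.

Cpu = (USL − μ̂) / (3σ̂) = (273.4 − 262.5) / (3 × 4.077) = 0.8912; Cpl = (μ̂ − LSL) / (3σ̂) = (262.5 − 245.3) / (3 × 4.077) = 1.4063; Cpk = min(Cpu, Cpl) = 0.8912

0.891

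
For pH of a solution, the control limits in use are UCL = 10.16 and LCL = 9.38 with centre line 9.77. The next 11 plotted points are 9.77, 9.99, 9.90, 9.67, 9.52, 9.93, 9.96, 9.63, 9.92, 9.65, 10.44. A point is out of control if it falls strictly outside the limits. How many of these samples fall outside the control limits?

Compare each point to [9.38, 10.16]: sample 11 = 10.44 > UCL.

1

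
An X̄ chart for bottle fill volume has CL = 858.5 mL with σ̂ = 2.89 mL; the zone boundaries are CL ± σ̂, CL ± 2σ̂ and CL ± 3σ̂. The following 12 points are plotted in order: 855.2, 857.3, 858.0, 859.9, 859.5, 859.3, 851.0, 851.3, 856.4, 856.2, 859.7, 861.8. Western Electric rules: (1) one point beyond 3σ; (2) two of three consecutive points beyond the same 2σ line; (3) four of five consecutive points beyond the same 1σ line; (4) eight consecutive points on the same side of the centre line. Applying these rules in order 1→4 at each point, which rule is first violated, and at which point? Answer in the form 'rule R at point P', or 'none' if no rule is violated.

rule 2 at point 8

Zone of each point (C = within 1σ̂, B = 1σ̂–2σ̂, A = 2σ̂–3σ̂, * = beyond 3σ̂; sign = side of CL): 1:-B, 2:-C, 3:-C, 4:+C, 5:+C, 6:+C, 7:-A, 8:-A, 9:-C, 10:-C, 11:+C, 12:+B
Rule 2 (two of three consecutive points beyond the same 2σ limit) is satisfied at point 8.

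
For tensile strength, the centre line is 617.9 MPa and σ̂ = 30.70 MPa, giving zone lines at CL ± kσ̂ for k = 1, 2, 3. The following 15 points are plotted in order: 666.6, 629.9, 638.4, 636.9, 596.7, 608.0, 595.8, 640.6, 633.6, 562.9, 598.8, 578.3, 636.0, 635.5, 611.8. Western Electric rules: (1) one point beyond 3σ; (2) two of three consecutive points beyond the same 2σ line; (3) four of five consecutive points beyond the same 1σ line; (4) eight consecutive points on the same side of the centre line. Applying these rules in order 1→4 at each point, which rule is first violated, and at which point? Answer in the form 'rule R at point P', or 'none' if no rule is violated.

Zone of each point (C = within 1σ̂, B = 1σ̂–2σ̂, A = 2σ̂–3σ̂, * = beyond 3σ̂; sign = side of CL): 1:+B, 2:+C, 3:+C, 4:+C, 5:-C, 6:-C, 7:-C, 8:+C, 9:+C, 10:-B, 11:-C, 12:-B, 13:+C, 14:+C, 15:-C
No rule fires across all 15 points.

none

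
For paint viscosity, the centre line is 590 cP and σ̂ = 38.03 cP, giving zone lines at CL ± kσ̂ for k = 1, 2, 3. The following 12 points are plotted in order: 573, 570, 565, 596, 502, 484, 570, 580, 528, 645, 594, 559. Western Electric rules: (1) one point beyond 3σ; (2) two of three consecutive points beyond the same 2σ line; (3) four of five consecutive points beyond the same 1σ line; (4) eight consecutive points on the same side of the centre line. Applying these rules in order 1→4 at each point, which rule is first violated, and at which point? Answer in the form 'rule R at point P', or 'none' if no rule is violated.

Zone of each point (C = within 1σ̂, B = 1σ̂–2σ̂, A = 2σ̂–3σ̂, * = beyond 3σ̂; sign = side of CL): 1:-C, 2:-C, 3:-C, 4:+C, 5:-A, 6:-A, 7:-C, 8:-C, 9:-B, 10:+B, 11:+C, 12:-C
Rule 2 (two of three consecutive points beyond the same 2σ limit) is satisfied at point 6.

rule 2 at point 6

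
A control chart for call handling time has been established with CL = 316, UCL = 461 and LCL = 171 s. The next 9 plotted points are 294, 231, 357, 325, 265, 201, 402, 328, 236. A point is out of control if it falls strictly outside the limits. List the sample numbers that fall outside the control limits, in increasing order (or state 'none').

none

All 9 points lie within [171, 461].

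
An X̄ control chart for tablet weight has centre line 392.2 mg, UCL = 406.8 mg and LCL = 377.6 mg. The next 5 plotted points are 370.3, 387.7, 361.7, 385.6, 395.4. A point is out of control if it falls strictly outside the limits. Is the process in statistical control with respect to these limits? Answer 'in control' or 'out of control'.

Compare each point to [377.6, 406.8]: sample 1 = 370.3 < LCL; sample 3 = 361.7 < LCL.

out of control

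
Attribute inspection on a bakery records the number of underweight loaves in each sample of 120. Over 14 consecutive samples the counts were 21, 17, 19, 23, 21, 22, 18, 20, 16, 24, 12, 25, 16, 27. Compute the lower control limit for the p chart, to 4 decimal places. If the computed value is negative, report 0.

0.0651

p̄ = Σdᵢ / (k·n) = 281 / (14 × 120) = 0.16726
LCL = p̄ − 3·√(p̄(1−p̄)/n) = 0.16726 − 3 × 0.03407 = 0.06505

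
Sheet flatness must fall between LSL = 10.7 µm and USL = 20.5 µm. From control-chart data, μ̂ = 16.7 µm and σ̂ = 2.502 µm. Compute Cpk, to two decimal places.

0.51

Cpu = (USL − μ̂) / (3σ̂) = (20.5 − 16.7) / (3 × 2.502) = 0.5063; Cpl = (μ̂ − LSL) / (3σ̂) = (16.7 − 10.7) / (3 × 2.502) = 0.7994; Cpk = min(Cpu, Cpl) = 0.5063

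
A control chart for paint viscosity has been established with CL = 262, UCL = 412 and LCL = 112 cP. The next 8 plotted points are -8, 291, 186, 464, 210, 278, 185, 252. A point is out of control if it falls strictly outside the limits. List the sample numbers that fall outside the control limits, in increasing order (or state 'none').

Compare each point to [112, 412]: sample 1 = -8 < LCL; sample 4 = 464 > UCL.

1, 4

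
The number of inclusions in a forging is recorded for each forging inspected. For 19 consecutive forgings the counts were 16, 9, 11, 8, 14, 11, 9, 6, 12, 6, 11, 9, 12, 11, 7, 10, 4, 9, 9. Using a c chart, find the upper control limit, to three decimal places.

19.020

c̄ = (16 + 9 + 11 + 8 + 14 + 11 + 9 + 6 + 12 + 6 + 11 + 9 + 12 + 11 + 7 + 10 + 4 + 9 + 9) / 19 = 184 / 19 = 9.6842
UCL = c̄ + 3√c̄ = 9.6842 + 3 × √9.6842 = 9.6842 + 3 × 3.1119 = 19.0200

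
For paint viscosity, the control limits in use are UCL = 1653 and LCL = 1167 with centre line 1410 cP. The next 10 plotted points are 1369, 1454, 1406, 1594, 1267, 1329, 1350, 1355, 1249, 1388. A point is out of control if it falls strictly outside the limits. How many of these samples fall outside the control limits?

All 10 points lie within [1167, 1653].

0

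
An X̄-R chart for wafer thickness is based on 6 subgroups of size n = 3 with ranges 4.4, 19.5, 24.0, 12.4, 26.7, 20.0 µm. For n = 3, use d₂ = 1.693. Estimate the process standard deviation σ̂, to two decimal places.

R̄ = (4.4 + 19.5 + 24.0 + 12.4 + 26.7 + 20.0) / 6 = 17.8333
σ̂ = R̄ / d₂ = 17.8333 / 1.693 = 10.5336

10.53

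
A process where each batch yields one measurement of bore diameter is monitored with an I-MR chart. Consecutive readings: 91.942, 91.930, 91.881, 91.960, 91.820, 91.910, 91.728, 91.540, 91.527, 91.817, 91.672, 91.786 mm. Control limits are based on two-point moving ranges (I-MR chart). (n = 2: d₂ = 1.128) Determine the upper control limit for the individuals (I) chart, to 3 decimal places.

X̄ = (91.942 + 91.930 + 91.881 + 91.960 + 91.820 + 91.910 + 91.728 + 91.540 + 91.527 + 91.817 + 91.672 + 91.786) / 12 = 91.7927
Moving ranges: 0.012, 0.049, 0.079, 0.140, 0.090, 0.182, 0.188, 0.013, 0.290, 0.145, 0.114; M̄R̄ = 1.3020 / 11 = 0.1184
UCL = X̄ + 3·M̄R̄/d₂ = 91.7927 + 3 × 0.1184 / 1.128 = 92.1075

92.108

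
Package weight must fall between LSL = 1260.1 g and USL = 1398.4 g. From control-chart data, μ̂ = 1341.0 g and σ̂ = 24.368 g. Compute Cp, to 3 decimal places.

Cp = (USL − LSL) / (6σ̂) = (1398.4 − 1260.1) / (6 × 24.368) = 138.3000 / 146.2080 = 0.9459

0.946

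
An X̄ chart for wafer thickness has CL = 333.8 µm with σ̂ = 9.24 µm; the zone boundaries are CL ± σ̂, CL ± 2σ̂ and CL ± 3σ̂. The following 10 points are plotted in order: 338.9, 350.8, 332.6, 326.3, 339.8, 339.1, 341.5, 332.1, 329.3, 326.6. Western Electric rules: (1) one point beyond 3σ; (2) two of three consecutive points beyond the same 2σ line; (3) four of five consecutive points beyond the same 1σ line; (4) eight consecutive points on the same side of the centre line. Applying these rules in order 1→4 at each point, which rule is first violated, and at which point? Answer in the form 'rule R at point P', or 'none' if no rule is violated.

Zone of each point (C = within 1σ̂, B = 1σ̂–2σ̂, A = 2σ̂–3σ̂, * = beyond 3σ̂; sign = side of CL): 1:+C, 2:+B, 3:-C, 4:-C, 5:+C, 6:+C, 7:+C, 8:-C, 9:-C, 10:-C
No rule fires across all 10 points.

none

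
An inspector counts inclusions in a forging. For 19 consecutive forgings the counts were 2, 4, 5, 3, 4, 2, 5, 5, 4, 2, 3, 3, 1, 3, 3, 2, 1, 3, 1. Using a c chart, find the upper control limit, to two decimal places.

8.10

c̄ = (2 + 4 + 5 + 3 + 4 + 2 + 5 + 5 + 4 + 2 + 3 + 3 + 1 + 3 + 3 + 2 + 1 + 3 + 1) / 19 = 56 / 19 = 2.9474
UCL = c̄ + 3√c̄ = 2.9474 + 3 × √2.9474 = 2.9474 + 3 × 1.7168 = 8.0977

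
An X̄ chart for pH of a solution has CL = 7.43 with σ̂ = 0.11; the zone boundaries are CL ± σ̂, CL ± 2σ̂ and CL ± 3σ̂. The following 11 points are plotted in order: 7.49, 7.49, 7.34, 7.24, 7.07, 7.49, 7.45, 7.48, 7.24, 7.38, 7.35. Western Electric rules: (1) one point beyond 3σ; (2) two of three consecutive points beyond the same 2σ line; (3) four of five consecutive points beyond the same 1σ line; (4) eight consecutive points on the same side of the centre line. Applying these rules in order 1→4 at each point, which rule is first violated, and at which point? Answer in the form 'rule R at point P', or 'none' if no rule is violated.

Zone of each point (C = within 1σ̂, B = 1σ̂–2σ̂, A = 2σ̂–3σ̂, * = beyond 3σ̂; sign = side of CL): 1:+C, 2:+C, 3:-C, 4:-B, 5:-*, 6:+C, 7:+C, 8:+C, 9:-B, 10:-C, 11:-C
Rule 1 (one point beyond the 3σ limits) is satisfied at point 5.

rule 1 at point 5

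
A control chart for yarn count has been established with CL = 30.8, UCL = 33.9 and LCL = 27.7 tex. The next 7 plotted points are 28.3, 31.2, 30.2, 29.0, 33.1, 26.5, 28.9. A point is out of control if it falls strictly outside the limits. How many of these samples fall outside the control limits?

1

Compare each point to [27.7, 33.9]: sample 6 = 26.5 < LCL.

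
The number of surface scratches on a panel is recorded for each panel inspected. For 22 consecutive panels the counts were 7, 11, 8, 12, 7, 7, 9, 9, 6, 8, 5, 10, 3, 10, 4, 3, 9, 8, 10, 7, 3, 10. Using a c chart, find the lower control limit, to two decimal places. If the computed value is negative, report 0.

0.00

c̄ = (7 + 11 + 8 + 12 + 7 + 7 + 9 + 9 + 6 + 8 + 5 + 10 + 3 + 10 + 4 + 3 + 9 + 8 + 10 + 7 + 3 + 10) / 22 = 166 / 22 = 7.5455
LCL = c̄ − 3√c̄ = 7.5455 − 3 × 2.7469 = -0.6952 → 0 (cannot be negative)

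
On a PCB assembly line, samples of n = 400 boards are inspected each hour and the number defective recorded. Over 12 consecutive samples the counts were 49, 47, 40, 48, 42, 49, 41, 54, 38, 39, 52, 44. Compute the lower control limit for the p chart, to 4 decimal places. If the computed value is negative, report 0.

0.0656

p̄ = Σdᵢ / (k·n) = 543 / (12 × 400) = 0.11313
LCL = p̄ − 3·√(p̄(1−p̄)/n) = 0.11313 − 3 × 0.01584 = 0.06561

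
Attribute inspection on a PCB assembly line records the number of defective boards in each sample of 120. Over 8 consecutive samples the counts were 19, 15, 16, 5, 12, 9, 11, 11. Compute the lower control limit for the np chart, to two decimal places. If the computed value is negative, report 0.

2.30

p̄ = Σdᵢ / (k·n) = 98 / (8 × 120) = 0.10208
LCL = np̄ − 3·√(np̄(1−p̄)) = 12.2500 − 3 × 3.3165 = 2.3004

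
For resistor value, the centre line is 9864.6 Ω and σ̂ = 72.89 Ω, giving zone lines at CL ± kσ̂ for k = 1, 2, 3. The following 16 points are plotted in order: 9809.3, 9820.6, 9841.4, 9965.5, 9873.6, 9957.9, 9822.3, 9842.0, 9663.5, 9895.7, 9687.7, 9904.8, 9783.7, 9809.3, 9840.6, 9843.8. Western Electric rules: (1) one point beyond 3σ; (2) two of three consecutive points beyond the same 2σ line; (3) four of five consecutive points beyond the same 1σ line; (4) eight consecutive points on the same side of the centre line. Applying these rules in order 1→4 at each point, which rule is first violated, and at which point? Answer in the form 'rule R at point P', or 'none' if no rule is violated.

rule 2 at point 11

Zone of each point (C = within 1σ̂, B = 1σ̂–2σ̂, A = 2σ̂–3σ̂, * = beyond 3σ̂; sign = side of CL): 1:-C, 2:-C, 3:-C, 4:+B, 5:+C, 6:+B, 7:-C, 8:-C, 9:-A, 10:+C, 11:-A, 12:+C, 13:-B, 14:-C, 15:-C, 16:-C
Rule 2 (two of three consecutive points beyond the same 2σ limit) is satisfied at point 11.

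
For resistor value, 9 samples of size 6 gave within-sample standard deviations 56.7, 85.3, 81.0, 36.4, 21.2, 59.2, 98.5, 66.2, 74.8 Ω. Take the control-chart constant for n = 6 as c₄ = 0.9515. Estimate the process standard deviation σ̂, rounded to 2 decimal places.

s̄ = (56.7 + 85.3 + 81.0 + 36.4 + 21.2 + 59.2 + 98.5 + 66.2 + 74.8) / 9 = 64.3667
σ̂ = s̄ / c₄ = 64.3667 / 0.9515 = 67.6476

67.65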